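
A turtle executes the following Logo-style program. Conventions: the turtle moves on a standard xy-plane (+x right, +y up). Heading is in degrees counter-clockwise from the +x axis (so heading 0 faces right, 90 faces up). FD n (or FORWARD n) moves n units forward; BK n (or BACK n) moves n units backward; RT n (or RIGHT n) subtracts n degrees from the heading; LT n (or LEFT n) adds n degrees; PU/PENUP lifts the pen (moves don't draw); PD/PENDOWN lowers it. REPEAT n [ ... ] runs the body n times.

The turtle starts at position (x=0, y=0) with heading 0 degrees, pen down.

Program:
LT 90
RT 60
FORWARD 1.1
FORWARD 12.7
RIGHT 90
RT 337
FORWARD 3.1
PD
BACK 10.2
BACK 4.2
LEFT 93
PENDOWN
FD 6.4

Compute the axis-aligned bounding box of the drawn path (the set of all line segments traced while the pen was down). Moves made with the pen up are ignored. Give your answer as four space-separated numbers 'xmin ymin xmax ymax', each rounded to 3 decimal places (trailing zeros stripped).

Executing turtle program step by step:
Start: pos=(0,0), heading=0, pen down
LT 90: heading 0 -> 90
RT 60: heading 90 -> 30
FD 1.1: (0,0) -> (0.953,0.55) [heading=30, draw]
FD 12.7: (0.953,0.55) -> (11.951,6.9) [heading=30, draw]
RT 90: heading 30 -> 300
RT 337: heading 300 -> 323
FD 3.1: (11.951,6.9) -> (14.427,5.034) [heading=323, draw]
PD: pen down
BK 10.2: (14.427,5.034) -> (6.281,11.173) [heading=323, draw]
BK 4.2: (6.281,11.173) -> (2.927,13.701) [heading=323, draw]
LT 93: heading 323 -> 56
PD: pen down
FD 6.4: (2.927,13.701) -> (6.505,19.006) [heading=56, draw]
Final: pos=(6.505,19.006), heading=56, 6 segment(s) drawn

Segment endpoints: x in {0, 0.953, 2.927, 6.281, 6.505, 11.951, 14.427}, y in {0, 0.55, 5.034, 6.9, 11.173, 13.701, 19.006}
xmin=0, ymin=0, xmax=14.427, ymax=19.006

Answer: 0 0 14.427 19.006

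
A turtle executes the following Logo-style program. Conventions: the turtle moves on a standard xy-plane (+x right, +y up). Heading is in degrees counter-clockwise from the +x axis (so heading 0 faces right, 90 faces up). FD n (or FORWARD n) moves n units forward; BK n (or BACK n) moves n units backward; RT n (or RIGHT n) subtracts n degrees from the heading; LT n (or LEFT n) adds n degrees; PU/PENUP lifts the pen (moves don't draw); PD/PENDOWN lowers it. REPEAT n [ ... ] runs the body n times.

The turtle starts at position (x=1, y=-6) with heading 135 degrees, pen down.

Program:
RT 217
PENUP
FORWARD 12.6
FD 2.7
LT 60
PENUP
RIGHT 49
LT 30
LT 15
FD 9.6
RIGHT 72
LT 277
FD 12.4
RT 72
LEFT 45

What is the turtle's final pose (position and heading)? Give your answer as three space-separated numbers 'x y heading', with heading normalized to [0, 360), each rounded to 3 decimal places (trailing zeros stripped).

Answer: -0.64 -25.143 152

Derivation:
Executing turtle program step by step:
Start: pos=(1,-6), heading=135, pen down
RT 217: heading 135 -> 278
PU: pen up
FD 12.6: (1,-6) -> (2.754,-18.477) [heading=278, move]
FD 2.7: (2.754,-18.477) -> (3.129,-21.151) [heading=278, move]
LT 60: heading 278 -> 338
PU: pen up
RT 49: heading 338 -> 289
LT 30: heading 289 -> 319
LT 15: heading 319 -> 334
FD 9.6: (3.129,-21.151) -> (11.758,-25.359) [heading=334, move]
RT 72: heading 334 -> 262
LT 277: heading 262 -> 179
FD 12.4: (11.758,-25.359) -> (-0.64,-25.143) [heading=179, move]
RT 72: heading 179 -> 107
LT 45: heading 107 -> 152
Final: pos=(-0.64,-25.143), heading=152, 0 segment(s) drawn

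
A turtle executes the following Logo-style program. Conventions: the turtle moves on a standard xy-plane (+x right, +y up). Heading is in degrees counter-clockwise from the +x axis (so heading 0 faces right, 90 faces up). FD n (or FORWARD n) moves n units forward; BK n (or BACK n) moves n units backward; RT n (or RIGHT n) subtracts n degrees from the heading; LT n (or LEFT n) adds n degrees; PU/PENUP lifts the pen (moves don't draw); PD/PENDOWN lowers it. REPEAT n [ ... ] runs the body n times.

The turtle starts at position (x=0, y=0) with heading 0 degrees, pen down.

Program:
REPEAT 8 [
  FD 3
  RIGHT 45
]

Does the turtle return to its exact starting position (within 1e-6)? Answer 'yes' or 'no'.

Answer: yes

Derivation:
Executing turtle program step by step:
Start: pos=(0,0), heading=0, pen down
REPEAT 8 [
  -- iteration 1/8 --
  FD 3: (0,0) -> (3,0) [heading=0, draw]
  RT 45: heading 0 -> 315
  -- iteration 2/8 --
  FD 3: (3,0) -> (5.121,-2.121) [heading=315, draw]
  RT 45: heading 315 -> 270
  -- iteration 3/8 --
  FD 3: (5.121,-2.121) -> (5.121,-5.121) [heading=270, draw]
  RT 45: heading 270 -> 225
  -- iteration 4/8 --
  FD 3: (5.121,-5.121) -> (3,-7.243) [heading=225, draw]
  RT 45: heading 225 -> 180
  -- iteration 5/8 --
  FD 3: (3,-7.243) -> (0,-7.243) [heading=180, draw]
  RT 45: heading 180 -> 135
  -- iteration 6/8 --
  FD 3: (0,-7.243) -> (-2.121,-5.121) [heading=135, draw]
  RT 45: heading 135 -> 90
  -- iteration 7/8 --
  FD 3: (-2.121,-5.121) -> (-2.121,-2.121) [heading=90, draw]
  RT 45: heading 90 -> 45
  -- iteration 8/8 --
  FD 3: (-2.121,-2.121) -> (0,0) [heading=45, draw]
  RT 45: heading 45 -> 0
]
Final: pos=(0,0), heading=0, 8 segment(s) drawn

Start position: (0, 0)
Final position: (0, 0)
Distance = 0; < 1e-6 -> CLOSED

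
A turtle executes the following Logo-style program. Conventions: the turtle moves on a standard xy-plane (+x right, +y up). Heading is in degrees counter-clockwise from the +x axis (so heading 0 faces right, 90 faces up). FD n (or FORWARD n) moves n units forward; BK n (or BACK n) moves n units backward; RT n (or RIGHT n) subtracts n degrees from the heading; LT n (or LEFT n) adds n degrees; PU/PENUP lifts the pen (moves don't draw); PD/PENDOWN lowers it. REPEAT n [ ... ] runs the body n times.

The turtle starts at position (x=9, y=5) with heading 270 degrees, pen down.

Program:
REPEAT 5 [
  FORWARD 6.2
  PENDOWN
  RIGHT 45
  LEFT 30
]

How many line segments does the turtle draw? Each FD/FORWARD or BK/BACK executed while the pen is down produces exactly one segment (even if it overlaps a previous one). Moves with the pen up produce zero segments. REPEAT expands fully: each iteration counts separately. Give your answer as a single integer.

Executing turtle program step by step:
Start: pos=(9,5), heading=270, pen down
REPEAT 5 [
  -- iteration 1/5 --
  FD 6.2: (9,5) -> (9,-1.2) [heading=270, draw]
  PD: pen down
  RT 45: heading 270 -> 225
  LT 30: heading 225 -> 255
  -- iteration 2/5 --
  FD 6.2: (9,-1.2) -> (7.395,-7.189) [heading=255, draw]
  PD: pen down
  RT 45: heading 255 -> 210
  LT 30: heading 210 -> 240
  -- iteration 3/5 --
  FD 6.2: (7.395,-7.189) -> (4.295,-12.558) [heading=240, draw]
  PD: pen down
  RT 45: heading 240 -> 195
  LT 30: heading 195 -> 225
  -- iteration 4/5 --
  FD 6.2: (4.295,-12.558) -> (-0.089,-16.942) [heading=225, draw]
  PD: pen down
  RT 45: heading 225 -> 180
  LT 30: heading 180 -> 210
  -- iteration 5/5 --
  FD 6.2: (-0.089,-16.942) -> (-5.458,-20.042) [heading=210, draw]
  PD: pen down
  RT 45: heading 210 -> 165
  LT 30: heading 165 -> 195
]
Final: pos=(-5.458,-20.042), heading=195, 5 segment(s) drawn
Segments drawn: 5

Answer: 5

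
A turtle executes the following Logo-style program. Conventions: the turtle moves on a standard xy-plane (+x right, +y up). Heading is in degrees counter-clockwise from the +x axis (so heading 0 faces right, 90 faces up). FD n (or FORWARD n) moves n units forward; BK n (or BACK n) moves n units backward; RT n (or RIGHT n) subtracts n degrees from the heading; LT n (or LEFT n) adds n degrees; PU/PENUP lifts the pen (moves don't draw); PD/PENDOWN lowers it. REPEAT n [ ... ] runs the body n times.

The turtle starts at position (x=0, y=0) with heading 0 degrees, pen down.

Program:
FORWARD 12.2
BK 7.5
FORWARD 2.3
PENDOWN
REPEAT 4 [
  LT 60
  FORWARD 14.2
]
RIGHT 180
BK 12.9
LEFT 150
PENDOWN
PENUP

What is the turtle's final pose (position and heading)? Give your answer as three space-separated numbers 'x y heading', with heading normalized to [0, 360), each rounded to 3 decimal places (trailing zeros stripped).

Answer: -20.75 1.126 210

Derivation:
Executing turtle program step by step:
Start: pos=(0,0), heading=0, pen down
FD 12.2: (0,0) -> (12.2,0) [heading=0, draw]
BK 7.5: (12.2,0) -> (4.7,0) [heading=0, draw]
FD 2.3: (4.7,0) -> (7,0) [heading=0, draw]
PD: pen down
REPEAT 4 [
  -- iteration 1/4 --
  LT 60: heading 0 -> 60
  FD 14.2: (7,0) -> (14.1,12.298) [heading=60, draw]
  -- iteration 2/4 --
  LT 60: heading 60 -> 120
  FD 14.2: (14.1,12.298) -> (7,24.595) [heading=120, draw]
  -- iteration 3/4 --
  LT 60: heading 120 -> 180
  FD 14.2: (7,24.595) -> (-7.2,24.595) [heading=180, draw]
  -- iteration 4/4 --
  LT 60: heading 180 -> 240
  FD 14.2: (-7.2,24.595) -> (-14.3,12.298) [heading=240, draw]
]
RT 180: heading 240 -> 60
BK 12.9: (-14.3,12.298) -> (-20.75,1.126) [heading=60, draw]
LT 150: heading 60 -> 210
PD: pen down
PU: pen up
Final: pos=(-20.75,1.126), heading=210, 8 segment(s) drawn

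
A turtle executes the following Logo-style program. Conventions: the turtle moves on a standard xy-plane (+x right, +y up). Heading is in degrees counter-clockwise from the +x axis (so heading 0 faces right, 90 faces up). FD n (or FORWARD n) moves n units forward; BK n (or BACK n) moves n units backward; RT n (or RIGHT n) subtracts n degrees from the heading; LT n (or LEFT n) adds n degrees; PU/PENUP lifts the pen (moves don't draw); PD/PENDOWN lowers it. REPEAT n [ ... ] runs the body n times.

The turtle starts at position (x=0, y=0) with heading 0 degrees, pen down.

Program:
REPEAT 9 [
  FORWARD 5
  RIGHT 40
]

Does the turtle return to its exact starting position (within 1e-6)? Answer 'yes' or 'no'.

Answer: yes

Derivation:
Executing turtle program step by step:
Start: pos=(0,0), heading=0, pen down
REPEAT 9 [
  -- iteration 1/9 --
  FD 5: (0,0) -> (5,0) [heading=0, draw]
  RT 40: heading 0 -> 320
  -- iteration 2/9 --
  FD 5: (5,0) -> (8.83,-3.214) [heading=320, draw]
  RT 40: heading 320 -> 280
  -- iteration 3/9 --
  FD 5: (8.83,-3.214) -> (9.698,-8.138) [heading=280, draw]
  RT 40: heading 280 -> 240
  -- iteration 4/9 --
  FD 5: (9.698,-8.138) -> (7.198,-12.468) [heading=240, draw]
  RT 40: heading 240 -> 200
  -- iteration 5/9 --
  FD 5: (7.198,-12.468) -> (2.5,-14.178) [heading=200, draw]
  RT 40: heading 200 -> 160
  -- iteration 6/9 --
  FD 5: (2.5,-14.178) -> (-2.198,-12.468) [heading=160, draw]
  RT 40: heading 160 -> 120
  -- iteration 7/9 --
  FD 5: (-2.198,-12.468) -> (-4.698,-8.138) [heading=120, draw]
  RT 40: heading 120 -> 80
  -- iteration 8/9 --
  FD 5: (-4.698,-8.138) -> (-3.83,-3.214) [heading=80, draw]
  RT 40: heading 80 -> 40
  -- iteration 9/9 --
  FD 5: (-3.83,-3.214) -> (0,0) [heading=40, draw]
  RT 40: heading 40 -> 0
]
Final: pos=(0,0), heading=0, 9 segment(s) drawn

Start position: (0, 0)
Final position: (0, 0)
Distance = 0; < 1e-6 -> CLOSED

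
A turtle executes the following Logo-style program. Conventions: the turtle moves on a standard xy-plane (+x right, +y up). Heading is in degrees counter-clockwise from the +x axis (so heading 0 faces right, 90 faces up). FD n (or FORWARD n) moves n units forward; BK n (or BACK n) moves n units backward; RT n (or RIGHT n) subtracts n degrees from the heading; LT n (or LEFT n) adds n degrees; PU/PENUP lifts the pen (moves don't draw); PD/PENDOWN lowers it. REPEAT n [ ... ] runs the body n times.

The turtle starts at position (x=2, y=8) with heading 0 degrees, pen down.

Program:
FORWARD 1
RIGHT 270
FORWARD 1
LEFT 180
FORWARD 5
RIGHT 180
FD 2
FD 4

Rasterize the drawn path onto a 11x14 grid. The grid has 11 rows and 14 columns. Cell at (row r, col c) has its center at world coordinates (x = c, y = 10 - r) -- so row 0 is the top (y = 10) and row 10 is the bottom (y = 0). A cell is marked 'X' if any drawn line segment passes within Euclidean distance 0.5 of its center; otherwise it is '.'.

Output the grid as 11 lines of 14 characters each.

Segment 0: (2,8) -> (3,8)
Segment 1: (3,8) -> (3,9)
Segment 2: (3,9) -> (3,4)
Segment 3: (3,4) -> (3,6)
Segment 4: (3,6) -> (3,10)

Answer: ...X..........
...X..........
..XX..........
...X..........
...X..........
...X..........
...X..........
..............
..............
..............
..............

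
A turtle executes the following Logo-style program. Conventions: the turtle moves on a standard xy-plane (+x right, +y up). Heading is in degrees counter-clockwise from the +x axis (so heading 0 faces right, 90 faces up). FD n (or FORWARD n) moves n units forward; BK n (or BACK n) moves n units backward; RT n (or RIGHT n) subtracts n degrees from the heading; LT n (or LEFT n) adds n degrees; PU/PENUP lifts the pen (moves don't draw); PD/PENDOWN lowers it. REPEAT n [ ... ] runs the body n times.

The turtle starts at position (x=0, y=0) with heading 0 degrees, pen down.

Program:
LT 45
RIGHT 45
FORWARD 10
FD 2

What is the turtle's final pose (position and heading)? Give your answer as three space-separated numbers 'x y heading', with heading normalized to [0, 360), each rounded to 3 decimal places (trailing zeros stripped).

Answer: 12 0 0

Derivation:
Executing turtle program step by step:
Start: pos=(0,0), heading=0, pen down
LT 45: heading 0 -> 45
RT 45: heading 45 -> 0
FD 10: (0,0) -> (10,0) [heading=0, draw]
FD 2: (10,0) -> (12,0) [heading=0, draw]
Final: pos=(12,0), heading=0, 2 segment(s) drawn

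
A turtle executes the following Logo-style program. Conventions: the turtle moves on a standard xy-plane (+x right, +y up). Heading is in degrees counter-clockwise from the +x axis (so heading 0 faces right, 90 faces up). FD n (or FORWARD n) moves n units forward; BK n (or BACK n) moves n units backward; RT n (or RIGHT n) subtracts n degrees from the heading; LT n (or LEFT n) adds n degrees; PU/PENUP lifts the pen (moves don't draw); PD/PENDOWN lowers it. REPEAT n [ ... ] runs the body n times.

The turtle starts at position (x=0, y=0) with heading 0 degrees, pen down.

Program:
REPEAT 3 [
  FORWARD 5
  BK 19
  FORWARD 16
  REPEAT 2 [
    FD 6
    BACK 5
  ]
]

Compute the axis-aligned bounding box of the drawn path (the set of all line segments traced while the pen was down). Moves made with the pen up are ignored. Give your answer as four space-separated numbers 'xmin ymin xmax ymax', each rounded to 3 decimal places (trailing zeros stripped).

Answer: -14 0 17 0

Derivation:
Executing turtle program step by step:
Start: pos=(0,0), heading=0, pen down
REPEAT 3 [
  -- iteration 1/3 --
  FD 5: (0,0) -> (5,0) [heading=0, draw]
  BK 19: (5,0) -> (-14,0) [heading=0, draw]
  FD 16: (-14,0) -> (2,0) [heading=0, draw]
  REPEAT 2 [
    -- iteration 1/2 --
    FD 6: (2,0) -> (8,0) [heading=0, draw]
    BK 5: (8,0) -> (3,0) [heading=0, draw]
    -- iteration 2/2 --
    FD 6: (3,0) -> (9,0) [heading=0, draw]
    BK 5: (9,0) -> (4,0) [heading=0, draw]
  ]
  -- iteration 2/3 --
  FD 5: (4,0) -> (9,0) [heading=0, draw]
  BK 19: (9,0) -> (-10,0) [heading=0, draw]
  FD 16: (-10,0) -> (6,0) [heading=0, draw]
  REPEAT 2 [
    -- iteration 1/2 --
    FD 6: (6,0) -> (12,0) [heading=0, draw]
    BK 5: (12,0) -> (7,0) [heading=0, draw]
    -- iteration 2/2 --
    FD 6: (7,0) -> (13,0) [heading=0, draw]
    BK 5: (13,0) -> (8,0) [heading=0, draw]
  ]
  -- iteration 3/3 --
  FD 5: (8,0) -> (13,0) [heading=0, draw]
  BK 19: (13,0) -> (-6,0) [heading=0, draw]
  FD 16: (-6,0) -> (10,0) [heading=0, draw]
  REPEAT 2 [
    -- iteration 1/2 --
    FD 6: (10,0) -> (16,0) [heading=0, draw]
    BK 5: (16,0) -> (11,0) [heading=0, draw]
    -- iteration 2/2 --
    FD 6: (11,0) -> (17,0) [heading=0, draw]
    BK 5: (17,0) -> (12,0) [heading=0, draw]
  ]
]
Final: pos=(12,0), heading=0, 21 segment(s) drawn

Segment endpoints: x in {-14, -10, -6, 0, 2, 3, 4, 5, 6, 7, 8, 9, 10, 11, 12, 13, 16, 17}, y in {0}
xmin=-14, ymin=0, xmax=17, ymax=0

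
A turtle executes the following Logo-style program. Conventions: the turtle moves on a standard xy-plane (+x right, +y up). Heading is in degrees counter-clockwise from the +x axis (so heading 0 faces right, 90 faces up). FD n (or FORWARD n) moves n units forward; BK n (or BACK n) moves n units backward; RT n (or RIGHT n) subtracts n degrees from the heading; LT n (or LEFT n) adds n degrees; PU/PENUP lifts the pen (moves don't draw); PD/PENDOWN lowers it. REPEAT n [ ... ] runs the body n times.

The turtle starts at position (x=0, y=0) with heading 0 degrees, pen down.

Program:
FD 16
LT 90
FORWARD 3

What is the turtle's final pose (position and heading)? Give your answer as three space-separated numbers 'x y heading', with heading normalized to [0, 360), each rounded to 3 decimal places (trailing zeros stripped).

Answer: 16 3 90

Derivation:
Executing turtle program step by step:
Start: pos=(0,0), heading=0, pen down
FD 16: (0,0) -> (16,0) [heading=0, draw]
LT 90: heading 0 -> 90
FD 3: (16,0) -> (16,3) [heading=90, draw]
Final: pos=(16,3), heading=90, 2 segment(s) drawn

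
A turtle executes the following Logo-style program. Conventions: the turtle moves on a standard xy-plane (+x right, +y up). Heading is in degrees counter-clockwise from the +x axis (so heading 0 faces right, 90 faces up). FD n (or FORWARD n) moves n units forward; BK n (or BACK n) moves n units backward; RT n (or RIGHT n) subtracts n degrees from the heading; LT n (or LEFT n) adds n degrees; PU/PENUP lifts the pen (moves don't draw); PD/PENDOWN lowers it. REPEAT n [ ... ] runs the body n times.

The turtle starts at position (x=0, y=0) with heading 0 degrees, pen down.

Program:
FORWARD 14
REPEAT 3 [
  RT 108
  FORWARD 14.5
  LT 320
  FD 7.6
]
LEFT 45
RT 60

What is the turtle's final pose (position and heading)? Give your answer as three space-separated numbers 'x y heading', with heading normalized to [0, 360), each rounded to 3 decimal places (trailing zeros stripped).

Executing turtle program step by step:
Start: pos=(0,0), heading=0, pen down
FD 14: (0,0) -> (14,0) [heading=0, draw]
REPEAT 3 [
  -- iteration 1/3 --
  RT 108: heading 0 -> 252
  FD 14.5: (14,0) -> (9.519,-13.79) [heading=252, draw]
  LT 320: heading 252 -> 212
  FD 7.6: (9.519,-13.79) -> (3.074,-17.818) [heading=212, draw]
  -- iteration 2/3 --
  RT 108: heading 212 -> 104
  FD 14.5: (3.074,-17.818) -> (-0.434,-3.748) [heading=104, draw]
  LT 320: heading 104 -> 64
  FD 7.6: (-0.434,-3.748) -> (2.898,3.082) [heading=64, draw]
  -- iteration 3/3 --
  RT 108: heading 64 -> 316
  FD 14.5: (2.898,3.082) -> (13.328,-6.99) [heading=316, draw]
  LT 320: heading 316 -> 276
  FD 7.6: (13.328,-6.99) -> (14.123,-14.548) [heading=276, draw]
]
LT 45: heading 276 -> 321
RT 60: heading 321 -> 261
Final: pos=(14.123,-14.548), heading=261, 7 segment(s) drawn

Answer: 14.123 -14.548 261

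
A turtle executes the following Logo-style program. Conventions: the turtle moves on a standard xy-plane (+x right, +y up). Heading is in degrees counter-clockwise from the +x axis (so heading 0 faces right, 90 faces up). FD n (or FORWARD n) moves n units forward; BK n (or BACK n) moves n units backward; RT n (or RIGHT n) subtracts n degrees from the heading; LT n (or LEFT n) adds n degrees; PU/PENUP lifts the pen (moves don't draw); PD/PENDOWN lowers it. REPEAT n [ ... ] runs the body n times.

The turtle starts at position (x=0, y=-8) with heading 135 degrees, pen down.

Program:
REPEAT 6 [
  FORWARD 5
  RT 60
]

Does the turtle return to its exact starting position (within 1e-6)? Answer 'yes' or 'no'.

Answer: yes

Derivation:
Executing turtle program step by step:
Start: pos=(0,-8), heading=135, pen down
REPEAT 6 [
  -- iteration 1/6 --
  FD 5: (0,-8) -> (-3.536,-4.464) [heading=135, draw]
  RT 60: heading 135 -> 75
  -- iteration 2/6 --
  FD 5: (-3.536,-4.464) -> (-2.241,0.365) [heading=75, draw]
  RT 60: heading 75 -> 15
  -- iteration 3/6 --
  FD 5: (-2.241,0.365) -> (2.588,1.659) [heading=15, draw]
  RT 60: heading 15 -> 315
  -- iteration 4/6 --
  FD 5: (2.588,1.659) -> (6.124,-1.876) [heading=315, draw]
  RT 60: heading 315 -> 255
  -- iteration 5/6 --
  FD 5: (6.124,-1.876) -> (4.83,-6.706) [heading=255, draw]
  RT 60: heading 255 -> 195
  -- iteration 6/6 --
  FD 5: (4.83,-6.706) -> (0,-8) [heading=195, draw]
  RT 60: heading 195 -> 135
]
Final: pos=(0,-8), heading=135, 6 segment(s) drawn

Start position: (0, -8)
Final position: (0, -8)
Distance = 0; < 1e-6 -> CLOSED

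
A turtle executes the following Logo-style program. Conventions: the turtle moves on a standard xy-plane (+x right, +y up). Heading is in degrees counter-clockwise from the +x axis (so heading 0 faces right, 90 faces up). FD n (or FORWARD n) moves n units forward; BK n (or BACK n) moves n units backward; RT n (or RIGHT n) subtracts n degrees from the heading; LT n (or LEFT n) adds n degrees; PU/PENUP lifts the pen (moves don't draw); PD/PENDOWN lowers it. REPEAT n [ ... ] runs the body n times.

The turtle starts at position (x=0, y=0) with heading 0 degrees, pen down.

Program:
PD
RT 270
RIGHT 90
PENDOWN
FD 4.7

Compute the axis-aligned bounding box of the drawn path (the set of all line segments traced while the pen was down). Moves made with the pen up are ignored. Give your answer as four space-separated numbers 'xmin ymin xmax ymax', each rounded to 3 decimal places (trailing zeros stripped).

Executing turtle program step by step:
Start: pos=(0,0), heading=0, pen down
PD: pen down
RT 270: heading 0 -> 90
RT 90: heading 90 -> 0
PD: pen down
FD 4.7: (0,0) -> (4.7,0) [heading=0, draw]
Final: pos=(4.7,0), heading=0, 1 segment(s) drawn

Segment endpoints: x in {0, 4.7}, y in {0, 0}
xmin=0, ymin=0, xmax=4.7, ymax=0

Answer: 0 0 4.7 0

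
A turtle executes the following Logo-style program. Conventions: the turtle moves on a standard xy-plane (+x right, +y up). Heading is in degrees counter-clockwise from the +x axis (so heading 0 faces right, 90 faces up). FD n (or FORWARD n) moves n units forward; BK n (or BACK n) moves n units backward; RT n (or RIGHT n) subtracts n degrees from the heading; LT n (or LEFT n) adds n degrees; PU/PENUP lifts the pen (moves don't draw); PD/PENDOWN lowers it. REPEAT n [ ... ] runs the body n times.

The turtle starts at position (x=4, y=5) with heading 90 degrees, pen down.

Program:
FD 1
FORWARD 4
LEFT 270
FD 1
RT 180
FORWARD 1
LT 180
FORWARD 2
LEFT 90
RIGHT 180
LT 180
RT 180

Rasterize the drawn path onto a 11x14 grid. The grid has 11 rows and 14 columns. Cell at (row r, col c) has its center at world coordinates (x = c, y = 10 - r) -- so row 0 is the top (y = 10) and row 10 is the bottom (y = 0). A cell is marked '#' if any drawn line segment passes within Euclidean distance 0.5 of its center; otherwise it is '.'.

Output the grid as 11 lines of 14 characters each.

Answer: ....###.......
....#.........
....#.........
....#.........
....#.........
....#.........
..............
..............
..............
..............
..............

Derivation:
Segment 0: (4,5) -> (4,6)
Segment 1: (4,6) -> (4,10)
Segment 2: (4,10) -> (5,10)
Segment 3: (5,10) -> (4,10)
Segment 4: (4,10) -> (6,10)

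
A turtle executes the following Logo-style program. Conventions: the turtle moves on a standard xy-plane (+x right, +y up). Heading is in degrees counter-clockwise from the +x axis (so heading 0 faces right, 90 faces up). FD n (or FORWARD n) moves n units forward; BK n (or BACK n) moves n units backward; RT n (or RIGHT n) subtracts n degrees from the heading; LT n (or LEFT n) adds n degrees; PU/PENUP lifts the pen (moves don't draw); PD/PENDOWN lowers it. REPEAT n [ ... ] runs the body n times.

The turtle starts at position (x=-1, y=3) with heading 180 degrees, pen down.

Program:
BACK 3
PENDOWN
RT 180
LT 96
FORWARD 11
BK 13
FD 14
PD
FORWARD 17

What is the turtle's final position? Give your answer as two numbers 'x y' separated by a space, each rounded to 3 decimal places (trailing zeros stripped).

Answer: -1.031 31.841

Derivation:
Executing turtle program step by step:
Start: pos=(-1,3), heading=180, pen down
BK 3: (-1,3) -> (2,3) [heading=180, draw]
PD: pen down
RT 180: heading 180 -> 0
LT 96: heading 0 -> 96
FD 11: (2,3) -> (0.85,13.94) [heading=96, draw]
BK 13: (0.85,13.94) -> (2.209,1.011) [heading=96, draw]
FD 14: (2.209,1.011) -> (0.746,14.934) [heading=96, draw]
PD: pen down
FD 17: (0.746,14.934) -> (-1.031,31.841) [heading=96, draw]
Final: pos=(-1.031,31.841), heading=96, 5 segment(s) drawn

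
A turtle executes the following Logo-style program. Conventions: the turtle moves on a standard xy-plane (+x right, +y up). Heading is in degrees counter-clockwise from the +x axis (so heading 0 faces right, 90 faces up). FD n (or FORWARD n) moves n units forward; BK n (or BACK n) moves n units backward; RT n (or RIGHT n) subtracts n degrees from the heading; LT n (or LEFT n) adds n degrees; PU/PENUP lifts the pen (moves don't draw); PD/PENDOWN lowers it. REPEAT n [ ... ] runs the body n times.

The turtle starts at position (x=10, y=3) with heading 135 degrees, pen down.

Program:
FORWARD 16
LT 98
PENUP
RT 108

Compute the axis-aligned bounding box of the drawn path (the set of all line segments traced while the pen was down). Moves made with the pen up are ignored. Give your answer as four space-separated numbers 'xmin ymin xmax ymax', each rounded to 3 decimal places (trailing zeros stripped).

Executing turtle program step by step:
Start: pos=(10,3), heading=135, pen down
FD 16: (10,3) -> (-1.314,14.314) [heading=135, draw]
LT 98: heading 135 -> 233
PU: pen up
RT 108: heading 233 -> 125
Final: pos=(-1.314,14.314), heading=125, 1 segment(s) drawn

Segment endpoints: x in {-1.314, 10}, y in {3, 14.314}
xmin=-1.314, ymin=3, xmax=10, ymax=14.314

Answer: -1.314 3 10 14.314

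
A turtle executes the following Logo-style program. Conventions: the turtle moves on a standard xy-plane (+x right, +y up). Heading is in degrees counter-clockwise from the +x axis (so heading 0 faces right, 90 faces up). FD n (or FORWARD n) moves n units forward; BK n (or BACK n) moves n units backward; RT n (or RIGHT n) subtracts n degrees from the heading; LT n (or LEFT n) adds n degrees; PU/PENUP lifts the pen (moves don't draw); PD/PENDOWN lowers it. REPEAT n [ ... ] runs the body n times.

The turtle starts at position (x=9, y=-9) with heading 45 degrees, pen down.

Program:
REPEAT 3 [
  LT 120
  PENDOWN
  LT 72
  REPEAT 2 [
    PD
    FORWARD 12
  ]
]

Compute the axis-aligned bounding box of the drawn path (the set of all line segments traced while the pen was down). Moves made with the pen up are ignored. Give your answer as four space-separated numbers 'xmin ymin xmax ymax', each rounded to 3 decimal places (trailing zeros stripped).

Executing turtle program step by step:
Start: pos=(9,-9), heading=45, pen down
REPEAT 3 [
  -- iteration 1/3 --
  LT 120: heading 45 -> 165
  PD: pen down
  LT 72: heading 165 -> 237
  REPEAT 2 [
    -- iteration 1/2 --
    PD: pen down
    FD 12: (9,-9) -> (2.464,-19.064) [heading=237, draw]
    -- iteration 2/2 --
    PD: pen down
    FD 12: (2.464,-19.064) -> (-4.071,-29.128) [heading=237, draw]
  ]
  -- iteration 2/3 --
  LT 120: heading 237 -> 357
  PD: pen down
  LT 72: heading 357 -> 69
  REPEAT 2 [
    -- iteration 1/2 --
    PD: pen down
    FD 12: (-4.071,-29.128) -> (0.229,-17.925) [heading=69, draw]
    -- iteration 2/2 --
    PD: pen down
    FD 12: (0.229,-17.925) -> (4.529,-6.722) [heading=69, draw]
  ]
  -- iteration 3/3 --
  LT 120: heading 69 -> 189
  PD: pen down
  LT 72: heading 189 -> 261
  REPEAT 2 [
    -- iteration 1/2 --
    PD: pen down
    FD 12: (4.529,-6.722) -> (2.652,-18.574) [heading=261, draw]
    -- iteration 2/2 --
    PD: pen down
    FD 12: (2.652,-18.574) -> (0.775,-30.427) [heading=261, draw]
  ]
]
Final: pos=(0.775,-30.427), heading=261, 6 segment(s) drawn

Segment endpoints: x in {-4.071, 0.229, 0.775, 2.464, 2.652, 4.529, 9}, y in {-30.427, -29.128, -19.064, -18.574, -17.925, -9, -6.722}
xmin=-4.071, ymin=-30.427, xmax=9, ymax=-6.722

Answer: -4.071 -30.427 9 -6.722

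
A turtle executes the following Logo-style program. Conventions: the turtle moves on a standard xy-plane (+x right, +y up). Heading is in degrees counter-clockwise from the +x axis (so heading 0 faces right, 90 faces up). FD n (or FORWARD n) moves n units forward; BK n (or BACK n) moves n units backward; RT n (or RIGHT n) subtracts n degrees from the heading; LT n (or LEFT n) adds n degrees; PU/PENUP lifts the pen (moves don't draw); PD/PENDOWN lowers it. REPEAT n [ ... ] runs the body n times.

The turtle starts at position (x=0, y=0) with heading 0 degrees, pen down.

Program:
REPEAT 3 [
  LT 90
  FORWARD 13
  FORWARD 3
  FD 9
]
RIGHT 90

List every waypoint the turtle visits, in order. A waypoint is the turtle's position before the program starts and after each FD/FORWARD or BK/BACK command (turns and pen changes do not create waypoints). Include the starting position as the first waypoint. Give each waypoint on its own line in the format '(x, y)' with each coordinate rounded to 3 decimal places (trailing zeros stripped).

Executing turtle program step by step:
Start: pos=(0,0), heading=0, pen down
REPEAT 3 [
  -- iteration 1/3 --
  LT 90: heading 0 -> 90
  FD 13: (0,0) -> (0,13) [heading=90, draw]
  FD 3: (0,13) -> (0,16) [heading=90, draw]
  FD 9: (0,16) -> (0,25) [heading=90, draw]
  -- iteration 2/3 --
  LT 90: heading 90 -> 180
  FD 13: (0,25) -> (-13,25) [heading=180, draw]
  FD 3: (-13,25) -> (-16,25) [heading=180, draw]
  FD 9: (-16,25) -> (-25,25) [heading=180, draw]
  -- iteration 3/3 --
  LT 90: heading 180 -> 270
  FD 13: (-25,25) -> (-25,12) [heading=270, draw]
  FD 3: (-25,12) -> (-25,9) [heading=270, draw]
  FD 9: (-25,9) -> (-25,0) [heading=270, draw]
]
RT 90: heading 270 -> 180
Final: pos=(-25,0), heading=180, 9 segment(s) drawn
Waypoints (10 total):
(0, 0)
(0, 13)
(0, 16)
(0, 25)
(-13, 25)
(-16, 25)
(-25, 25)
(-25, 12)
(-25, 9)
(-25, 0)

Answer: (0, 0)
(0, 13)
(0, 16)
(0, 25)
(-13, 25)
(-16, 25)
(-25, 25)
(-25, 12)
(-25, 9)
(-25, 0)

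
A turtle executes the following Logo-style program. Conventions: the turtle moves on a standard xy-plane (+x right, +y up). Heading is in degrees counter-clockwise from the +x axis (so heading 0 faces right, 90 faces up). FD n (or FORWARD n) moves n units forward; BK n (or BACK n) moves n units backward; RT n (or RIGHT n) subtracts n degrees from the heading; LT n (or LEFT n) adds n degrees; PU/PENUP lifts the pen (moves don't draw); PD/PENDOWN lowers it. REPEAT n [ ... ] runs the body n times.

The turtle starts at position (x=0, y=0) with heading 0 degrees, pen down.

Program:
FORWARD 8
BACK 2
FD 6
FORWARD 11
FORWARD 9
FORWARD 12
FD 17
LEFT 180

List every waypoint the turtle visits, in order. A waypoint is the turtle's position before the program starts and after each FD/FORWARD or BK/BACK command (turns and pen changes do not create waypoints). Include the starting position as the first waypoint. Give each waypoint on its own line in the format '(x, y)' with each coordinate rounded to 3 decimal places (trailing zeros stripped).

Answer: (0, 0)
(8, 0)
(6, 0)
(12, 0)
(23, 0)
(32, 0)
(44, 0)
(61, 0)

Derivation:
Executing turtle program step by step:
Start: pos=(0,0), heading=0, pen down
FD 8: (0,0) -> (8,0) [heading=0, draw]
BK 2: (8,0) -> (6,0) [heading=0, draw]
FD 6: (6,0) -> (12,0) [heading=0, draw]
FD 11: (12,0) -> (23,0) [heading=0, draw]
FD 9: (23,0) -> (32,0) [heading=0, draw]
FD 12: (32,0) -> (44,0) [heading=0, draw]
FD 17: (44,0) -> (61,0) [heading=0, draw]
LT 180: heading 0 -> 180
Final: pos=(61,0), heading=180, 7 segment(s) drawn
Waypoints (8 total):
(0, 0)
(8, 0)
(6, 0)
(12, 0)
(23, 0)
(32, 0)
(44, 0)
(61, 0)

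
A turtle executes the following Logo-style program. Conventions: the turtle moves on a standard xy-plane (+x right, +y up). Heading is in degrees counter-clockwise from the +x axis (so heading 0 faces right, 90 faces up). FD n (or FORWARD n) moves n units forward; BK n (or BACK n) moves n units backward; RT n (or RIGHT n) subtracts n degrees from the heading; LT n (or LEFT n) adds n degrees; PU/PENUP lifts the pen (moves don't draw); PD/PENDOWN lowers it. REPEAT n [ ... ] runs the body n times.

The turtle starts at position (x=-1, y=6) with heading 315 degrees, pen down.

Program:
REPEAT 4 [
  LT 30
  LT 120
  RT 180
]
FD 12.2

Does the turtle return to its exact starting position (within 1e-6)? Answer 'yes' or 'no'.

Executing turtle program step by step:
Start: pos=(-1,6), heading=315, pen down
REPEAT 4 [
  -- iteration 1/4 --
  LT 30: heading 315 -> 345
  LT 120: heading 345 -> 105
  RT 180: heading 105 -> 285
  -- iteration 2/4 --
  LT 30: heading 285 -> 315
  LT 120: heading 315 -> 75
  RT 180: heading 75 -> 255
  -- iteration 3/4 --
  LT 30: heading 255 -> 285
  LT 120: heading 285 -> 45
  RT 180: heading 45 -> 225
  -- iteration 4/4 --
  LT 30: heading 225 -> 255
  LT 120: heading 255 -> 15
  RT 180: heading 15 -> 195
]
FD 12.2: (-1,6) -> (-12.784,2.842) [heading=195, draw]
Final: pos=(-12.784,2.842), heading=195, 1 segment(s) drawn

Start position: (-1, 6)
Final position: (-12.784, 2.842)
Distance = 12.2; >= 1e-6 -> NOT closed

Answer: no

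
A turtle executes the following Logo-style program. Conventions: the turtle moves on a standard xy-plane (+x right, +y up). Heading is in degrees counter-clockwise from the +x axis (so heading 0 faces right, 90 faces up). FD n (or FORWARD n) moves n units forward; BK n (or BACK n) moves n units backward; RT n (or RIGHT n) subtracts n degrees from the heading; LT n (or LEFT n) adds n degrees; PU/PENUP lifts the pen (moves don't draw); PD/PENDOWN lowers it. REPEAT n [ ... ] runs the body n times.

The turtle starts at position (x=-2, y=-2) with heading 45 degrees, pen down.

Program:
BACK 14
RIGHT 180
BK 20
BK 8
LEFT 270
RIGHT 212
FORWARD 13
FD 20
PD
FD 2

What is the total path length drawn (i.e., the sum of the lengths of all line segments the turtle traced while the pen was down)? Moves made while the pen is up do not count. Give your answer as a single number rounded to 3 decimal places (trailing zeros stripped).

Executing turtle program step by step:
Start: pos=(-2,-2), heading=45, pen down
BK 14: (-2,-2) -> (-11.899,-11.899) [heading=45, draw]
RT 180: heading 45 -> 225
BK 20: (-11.899,-11.899) -> (2.243,2.243) [heading=225, draw]
BK 8: (2.243,2.243) -> (7.899,7.899) [heading=225, draw]
LT 270: heading 225 -> 135
RT 212: heading 135 -> 283
FD 13: (7.899,7.899) -> (10.824,-4.767) [heading=283, draw]
FD 20: (10.824,-4.767) -> (15.323,-24.255) [heading=283, draw]
PD: pen down
FD 2: (15.323,-24.255) -> (15.773,-26.203) [heading=283, draw]
Final: pos=(15.773,-26.203), heading=283, 6 segment(s) drawn

Segment lengths:
  seg 1: (-2,-2) -> (-11.899,-11.899), length = 14
  seg 2: (-11.899,-11.899) -> (2.243,2.243), length = 20
  seg 3: (2.243,2.243) -> (7.899,7.899), length = 8
  seg 4: (7.899,7.899) -> (10.824,-4.767), length = 13
  seg 5: (10.824,-4.767) -> (15.323,-24.255), length = 20
  seg 6: (15.323,-24.255) -> (15.773,-26.203), length = 2
Total = 77

Answer: 77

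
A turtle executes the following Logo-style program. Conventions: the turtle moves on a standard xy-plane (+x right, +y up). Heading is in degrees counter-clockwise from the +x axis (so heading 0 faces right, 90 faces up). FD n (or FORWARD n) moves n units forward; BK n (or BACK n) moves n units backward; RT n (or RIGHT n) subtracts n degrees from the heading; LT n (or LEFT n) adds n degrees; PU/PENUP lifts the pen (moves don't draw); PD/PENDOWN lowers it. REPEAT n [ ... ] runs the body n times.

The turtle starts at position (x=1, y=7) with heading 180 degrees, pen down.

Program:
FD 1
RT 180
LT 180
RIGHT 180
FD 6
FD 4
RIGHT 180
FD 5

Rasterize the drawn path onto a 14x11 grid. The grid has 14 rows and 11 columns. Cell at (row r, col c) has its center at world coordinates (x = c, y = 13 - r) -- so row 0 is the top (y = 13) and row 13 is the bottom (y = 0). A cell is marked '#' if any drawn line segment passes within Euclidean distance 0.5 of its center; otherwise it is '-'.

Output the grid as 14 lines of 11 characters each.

Segment 0: (1,7) -> (0,7)
Segment 1: (0,7) -> (6,7)
Segment 2: (6,7) -> (10,7)
Segment 3: (10,7) -> (5,7)

Answer: -----------
-----------
-----------
-----------
-----------
-----------
###########
-----------
-----------
-----------
-----------
-----------
-----------
-----------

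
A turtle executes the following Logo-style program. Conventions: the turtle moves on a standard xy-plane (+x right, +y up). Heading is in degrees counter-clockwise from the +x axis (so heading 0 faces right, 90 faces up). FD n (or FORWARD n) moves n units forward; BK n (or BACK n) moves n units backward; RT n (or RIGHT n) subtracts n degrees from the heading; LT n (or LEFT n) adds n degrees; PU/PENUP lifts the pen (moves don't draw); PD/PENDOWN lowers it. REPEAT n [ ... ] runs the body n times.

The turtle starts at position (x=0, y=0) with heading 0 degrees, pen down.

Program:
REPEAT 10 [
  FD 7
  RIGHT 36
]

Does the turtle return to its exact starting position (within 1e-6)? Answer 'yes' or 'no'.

Executing turtle program step by step:
Start: pos=(0,0), heading=0, pen down
REPEAT 10 [
  -- iteration 1/10 --
  FD 7: (0,0) -> (7,0) [heading=0, draw]
  RT 36: heading 0 -> 324
  -- iteration 2/10 --
  FD 7: (7,0) -> (12.663,-4.114) [heading=324, draw]
  RT 36: heading 324 -> 288
  -- iteration 3/10 --
  FD 7: (12.663,-4.114) -> (14.826,-10.772) [heading=288, draw]
  RT 36: heading 288 -> 252
  -- iteration 4/10 --
  FD 7: (14.826,-10.772) -> (12.663,-17.429) [heading=252, draw]
  RT 36: heading 252 -> 216
  -- iteration 5/10 --
  FD 7: (12.663,-17.429) -> (7,-21.544) [heading=216, draw]
  RT 36: heading 216 -> 180
  -- iteration 6/10 --
  FD 7: (7,-21.544) -> (0,-21.544) [heading=180, draw]
  RT 36: heading 180 -> 144
  -- iteration 7/10 --
  FD 7: (0,-21.544) -> (-5.663,-17.429) [heading=144, draw]
  RT 36: heading 144 -> 108
  -- iteration 8/10 --
  FD 7: (-5.663,-17.429) -> (-7.826,-10.772) [heading=108, draw]
  RT 36: heading 108 -> 72
  -- iteration 9/10 --
  FD 7: (-7.826,-10.772) -> (-5.663,-4.114) [heading=72, draw]
  RT 36: heading 72 -> 36
  -- iteration 10/10 --
  FD 7: (-5.663,-4.114) -> (0,0) [heading=36, draw]
  RT 36: heading 36 -> 0
]
Final: pos=(0,0), heading=0, 10 segment(s) drawn

Start position: (0, 0)
Final position: (0, 0)
Distance = 0; < 1e-6 -> CLOSED

Answer: yes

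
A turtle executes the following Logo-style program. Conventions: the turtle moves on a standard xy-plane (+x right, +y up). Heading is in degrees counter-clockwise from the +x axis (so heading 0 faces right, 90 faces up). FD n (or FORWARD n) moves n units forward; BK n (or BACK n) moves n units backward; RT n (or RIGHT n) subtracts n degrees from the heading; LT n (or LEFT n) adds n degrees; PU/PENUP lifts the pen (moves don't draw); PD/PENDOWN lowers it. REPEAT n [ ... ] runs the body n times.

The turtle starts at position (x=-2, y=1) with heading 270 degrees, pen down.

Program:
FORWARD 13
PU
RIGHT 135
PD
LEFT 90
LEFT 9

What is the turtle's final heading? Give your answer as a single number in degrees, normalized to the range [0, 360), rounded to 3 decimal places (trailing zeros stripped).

Answer: 234

Derivation:
Executing turtle program step by step:
Start: pos=(-2,1), heading=270, pen down
FD 13: (-2,1) -> (-2,-12) [heading=270, draw]
PU: pen up
RT 135: heading 270 -> 135
PD: pen down
LT 90: heading 135 -> 225
LT 9: heading 225 -> 234
Final: pos=(-2,-12), heading=234, 1 segment(s) drawn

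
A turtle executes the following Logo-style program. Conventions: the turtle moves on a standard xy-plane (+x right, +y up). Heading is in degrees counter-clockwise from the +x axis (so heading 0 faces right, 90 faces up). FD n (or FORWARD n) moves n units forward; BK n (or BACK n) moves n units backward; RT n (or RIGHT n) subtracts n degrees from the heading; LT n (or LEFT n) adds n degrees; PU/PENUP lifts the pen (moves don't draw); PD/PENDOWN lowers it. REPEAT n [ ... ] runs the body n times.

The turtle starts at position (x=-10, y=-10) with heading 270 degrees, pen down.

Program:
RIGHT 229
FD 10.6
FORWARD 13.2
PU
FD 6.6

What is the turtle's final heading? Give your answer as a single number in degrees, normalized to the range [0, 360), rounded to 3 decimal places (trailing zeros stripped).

Executing turtle program step by step:
Start: pos=(-10,-10), heading=270, pen down
RT 229: heading 270 -> 41
FD 10.6: (-10,-10) -> (-2,-3.046) [heading=41, draw]
FD 13.2: (-2,-3.046) -> (7.962,5.614) [heading=41, draw]
PU: pen up
FD 6.6: (7.962,5.614) -> (12.943,9.944) [heading=41, move]
Final: pos=(12.943,9.944), heading=41, 2 segment(s) drawn

Answer: 41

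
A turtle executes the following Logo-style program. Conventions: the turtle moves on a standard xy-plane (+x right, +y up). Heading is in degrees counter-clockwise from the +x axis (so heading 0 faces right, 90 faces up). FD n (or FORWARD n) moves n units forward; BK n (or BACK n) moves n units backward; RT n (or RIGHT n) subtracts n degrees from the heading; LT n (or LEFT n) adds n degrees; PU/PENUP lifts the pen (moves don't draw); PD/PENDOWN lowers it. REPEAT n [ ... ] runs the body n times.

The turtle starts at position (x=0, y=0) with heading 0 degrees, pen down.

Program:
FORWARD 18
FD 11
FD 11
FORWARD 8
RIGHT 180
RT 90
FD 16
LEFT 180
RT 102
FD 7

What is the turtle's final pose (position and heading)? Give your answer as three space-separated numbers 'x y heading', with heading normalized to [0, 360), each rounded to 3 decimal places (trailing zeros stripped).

Answer: 41.153 17.455 168

Derivation:
Executing turtle program step by step:
Start: pos=(0,0), heading=0, pen down
FD 18: (0,0) -> (18,0) [heading=0, draw]
FD 11: (18,0) -> (29,0) [heading=0, draw]
FD 11: (29,0) -> (40,0) [heading=0, draw]
FD 8: (40,0) -> (48,0) [heading=0, draw]
RT 180: heading 0 -> 180
RT 90: heading 180 -> 90
FD 16: (48,0) -> (48,16) [heading=90, draw]
LT 180: heading 90 -> 270
RT 102: heading 270 -> 168
FD 7: (48,16) -> (41.153,17.455) [heading=168, draw]
Final: pos=(41.153,17.455), heading=168, 6 segment(s) drawn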